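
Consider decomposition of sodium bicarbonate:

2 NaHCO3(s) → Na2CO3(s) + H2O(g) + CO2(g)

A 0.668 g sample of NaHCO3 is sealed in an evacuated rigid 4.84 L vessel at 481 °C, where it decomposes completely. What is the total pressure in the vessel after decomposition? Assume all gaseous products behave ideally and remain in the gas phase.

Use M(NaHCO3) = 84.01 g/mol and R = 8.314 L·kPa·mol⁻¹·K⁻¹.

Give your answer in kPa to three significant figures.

10.3 kPa

n(NaHCO3) = 0.668 / 84.01 = 0.007951 mol
n(gas produced) = (2/2) × 0.007951 = 0.007951 mol
P = nRT/V = 0.007951 × 8.314 × 754.15 / 4.84 = 10.30 kPa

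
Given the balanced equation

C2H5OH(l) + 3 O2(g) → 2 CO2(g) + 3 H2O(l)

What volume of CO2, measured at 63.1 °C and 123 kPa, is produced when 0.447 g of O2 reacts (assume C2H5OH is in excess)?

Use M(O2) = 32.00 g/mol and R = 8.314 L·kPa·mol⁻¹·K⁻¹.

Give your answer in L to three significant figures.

0.212 L

n(O2) = 0.4470 / 32.00 = 0.01397 mol
n(CO2) = (2/3) × 0.01397 = 0.009313 mol
V = nRT/P = 0.009313 × 8.314 × 336.25 / 123 = 0.2117 L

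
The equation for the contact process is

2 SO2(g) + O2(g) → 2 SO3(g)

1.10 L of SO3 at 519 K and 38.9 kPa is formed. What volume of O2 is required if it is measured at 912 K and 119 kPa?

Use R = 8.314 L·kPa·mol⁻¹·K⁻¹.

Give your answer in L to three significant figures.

n(SO3) = PV/RT = (38.9 × 1.10) / (8.314 × 519) = 0.009917 mol
n(O2) = (1/2) × 0.009917 = 0.004959 mol
V = nRT/P = 0.004959 × 8.314 × 912 / 119 = 0.3160 L

0.316 L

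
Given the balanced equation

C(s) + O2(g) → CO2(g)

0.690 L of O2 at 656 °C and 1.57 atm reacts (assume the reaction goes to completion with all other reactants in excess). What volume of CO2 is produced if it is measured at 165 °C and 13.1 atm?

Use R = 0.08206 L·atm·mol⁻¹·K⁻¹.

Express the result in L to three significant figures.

n(O2) = PV/RT = (1.57 × 0.690) / (0.08206 × 929.15) = 0.01421 mol
n(CO2) = (1/1) × 0.01421 = 0.01421 mol
V = nRT/P = 0.01421 × 0.08206 × 438.15 / 13.1 = 0.03900 L

0.0390 L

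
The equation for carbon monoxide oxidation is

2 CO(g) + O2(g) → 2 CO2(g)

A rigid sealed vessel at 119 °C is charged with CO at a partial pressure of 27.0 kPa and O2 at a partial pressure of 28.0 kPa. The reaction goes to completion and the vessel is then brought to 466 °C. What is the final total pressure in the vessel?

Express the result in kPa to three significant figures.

With V and T fixed, P_i ∝ n_i, so the mole ratios apply directly to partial pressures at 119 °C.
P(O2) required for 27.0 kPa of CO = (1/2) × 27.0 = 13.50 kPa; available 28.0 kPa, so CO is limiting.
P(O2) remaining = 28.0 − (1/2) × 27.0 = 14.50 kPa
P(gaseous products) = (2)/2 × 27.0 = 27.00 kPa
P_total at 119 °C = 14.50 + 27.00 = 41.50 kPa
Scaling to 466 °C: P = 41.50 × 739.15/392.15 = 78.22 kPa

78.2 kPa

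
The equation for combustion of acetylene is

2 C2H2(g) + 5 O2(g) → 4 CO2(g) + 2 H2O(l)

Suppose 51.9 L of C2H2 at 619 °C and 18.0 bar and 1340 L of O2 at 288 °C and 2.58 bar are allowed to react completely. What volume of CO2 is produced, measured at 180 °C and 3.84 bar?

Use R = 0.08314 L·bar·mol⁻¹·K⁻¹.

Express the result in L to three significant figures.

n(C2H2) = PV/RT = (18.0 × 51.9) / (0.08314 × 892.15) = 12.59 mol
n(O2) = PV/RT = (2.58 × 1340) / (0.08314 × 561.15) = 74.10 mol
For 12.59 mol C2H2, stoichiometry requires (5/2) × 12.59 = 31.48 mol O2; 74.10 mol is available, so C2H2 is limiting.
n(CO2) = (4/2) × 12.59 = 25.18 mol
V(CO2) = nRT/P = 25.18 × 0.08314 × 453.15 / 3.84 = 247.0 L

247 L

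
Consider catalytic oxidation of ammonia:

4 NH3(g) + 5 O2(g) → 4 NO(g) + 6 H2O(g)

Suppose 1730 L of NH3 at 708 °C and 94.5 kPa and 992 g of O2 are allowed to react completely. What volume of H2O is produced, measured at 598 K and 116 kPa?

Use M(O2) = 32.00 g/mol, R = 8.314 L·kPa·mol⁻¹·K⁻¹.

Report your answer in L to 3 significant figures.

n(NH3) = PV/RT = (94.5 × 1730) / (8.314 × 981.15) = 20.04 mol
n(O2) = 992 / 32.00 = 31.00 mol
For 20.04 mol NH3, stoichiometry requires (5/4) × 20.04 = 25.05 mol O2; 31.00 mol is available, so NH3 is limiting.
n(H2O) = (6/4) × 20.04 = 30.06 mol
V(H2O) = nRT/P = 30.06 × 8.314 × 598 / 116 = 1288 L

1290 L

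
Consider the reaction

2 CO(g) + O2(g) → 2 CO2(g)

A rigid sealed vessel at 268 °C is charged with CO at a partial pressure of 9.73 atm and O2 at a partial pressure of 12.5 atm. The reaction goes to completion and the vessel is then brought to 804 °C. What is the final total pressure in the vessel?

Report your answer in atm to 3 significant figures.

At constant V, partial pressures at 268 °C are proportional to moles, so apply stoichiometry directly to pressures.
P(O2) required for 9.73 atm of CO = (1/2) × 9.73 = 4.865 atm; available 12.5 atm, so CO is limiting.
P(O2) remaining = 12.5 − (1/2) × 9.73 = 7.635 atm
P(gaseous products) = (2)/2 × 9.73 = 9.730 atm
P_total at 268 °C = 7.635 + 9.730 = 17.37 atm
Scaling to 804 °C: P = 17.37 × 1077.15/541.15 = 34.57 atm

34.6 atm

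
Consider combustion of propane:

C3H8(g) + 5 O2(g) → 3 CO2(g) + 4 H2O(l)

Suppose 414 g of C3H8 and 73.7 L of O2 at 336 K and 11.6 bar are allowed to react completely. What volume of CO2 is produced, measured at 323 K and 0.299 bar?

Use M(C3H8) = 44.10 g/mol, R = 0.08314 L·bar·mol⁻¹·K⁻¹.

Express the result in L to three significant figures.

1650 L

n(C3H8) = 414 / 44.10 = 9.388 mol
n(O2) = PV/RT = (11.6 × 73.7) / (0.08314 × 336) = 30.60 mol
For 9.388 mol C3H8, stoichiometry requires (5/1) × 9.388 = 46.94 mol O2; 30.60 mol is available, so O2 is limiting.
n(CO2) = (3/5) × 30.60 = 18.36 mol
V(CO2) = nRT/P = 18.36 × 0.08314 × 323 / 0.299 = 1649 L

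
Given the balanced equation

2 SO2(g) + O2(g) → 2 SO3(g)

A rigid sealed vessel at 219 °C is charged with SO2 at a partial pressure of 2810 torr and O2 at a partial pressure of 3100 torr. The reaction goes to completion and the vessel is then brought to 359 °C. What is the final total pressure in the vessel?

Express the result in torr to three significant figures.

5790 torr

At constant V, partial pressures at 219 °C are proportional to moles, so apply stoichiometry directly to pressures.
P(O2) required for 2810 torr of SO2 = (1/2) × 2810 = 1405 torr; available 3100 torr, so SO2 is limiting.
P(O2) remaining = 3100 − (1/2) × 2810 = 1695 torr
P(gaseous products) = (2)/2 × 2810 = 2810 torr
P_total at 219 °C = 1695 + 2810 = 4505 torr
Scaling to 359 °C: P = 4505 × 632.15/492.15 = 5787 torr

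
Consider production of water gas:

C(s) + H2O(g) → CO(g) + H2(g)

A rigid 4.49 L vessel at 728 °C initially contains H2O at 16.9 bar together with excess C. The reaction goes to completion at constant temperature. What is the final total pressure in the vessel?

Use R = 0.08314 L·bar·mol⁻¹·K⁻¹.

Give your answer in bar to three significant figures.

33.8 bar

Since T and V are fixed, P_final/P_initial = n_final/n_initial = 2/1.
P_final = (2/1) × 16.9 = 33.80 bar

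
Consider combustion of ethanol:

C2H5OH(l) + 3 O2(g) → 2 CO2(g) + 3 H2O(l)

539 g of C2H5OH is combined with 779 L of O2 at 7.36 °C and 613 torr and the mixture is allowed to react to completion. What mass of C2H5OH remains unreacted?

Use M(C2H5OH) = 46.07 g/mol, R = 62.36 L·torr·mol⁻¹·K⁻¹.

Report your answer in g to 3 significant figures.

120 g

n(C2H5OH) = 539 / 46.07 = 11.70 mol
n(O2) = PV/RT = (613 × 779) / (62.36 × 280.51) = 27.30 mol
For 11.70 mol C2H5OH, stoichiometry requires (3/1) × 11.70 = 35.10 mol O2; 27.30 mol is available, so O2 is limiting.
n(C2H5OH) consumed = (1/3) × 27.30 = 9.100 mol; remaining = 11.70 − 9.100 = 2.600 mol
m(C2H5OH) = 2.600 × 46.07 = 119.8 g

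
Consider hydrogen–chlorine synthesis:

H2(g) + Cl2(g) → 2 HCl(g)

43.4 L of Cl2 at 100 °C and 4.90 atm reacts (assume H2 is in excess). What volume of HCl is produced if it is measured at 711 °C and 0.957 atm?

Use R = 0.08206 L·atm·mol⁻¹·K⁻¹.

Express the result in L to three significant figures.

n(Cl2) = PV/RT = (4.90 × 43.4) / (0.08206 × 373.15) = 6.945 mol
n(HCl) = (2/1) × 6.945 = 13.89 mol
V = nRT/P = 13.89 × 0.08206 × 984.15 / 0.957 = 1172 L

1170 L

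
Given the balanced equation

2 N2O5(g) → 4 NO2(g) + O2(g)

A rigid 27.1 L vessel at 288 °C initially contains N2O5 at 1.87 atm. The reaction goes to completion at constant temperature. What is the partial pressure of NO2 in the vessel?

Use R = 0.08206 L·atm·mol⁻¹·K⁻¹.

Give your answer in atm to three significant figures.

3.74 atm

n(N2O5)₀ = PV/RT = (1.87 × 27.1) / (0.08206 × 561.15) = 1.101 mol
n(NO2) = (4/2) × 1.101 = 2.202 mol
P(NO2) = nRT/V = 2.202 × 0.08206 × 561.15 / 27.1 = 3.742 atm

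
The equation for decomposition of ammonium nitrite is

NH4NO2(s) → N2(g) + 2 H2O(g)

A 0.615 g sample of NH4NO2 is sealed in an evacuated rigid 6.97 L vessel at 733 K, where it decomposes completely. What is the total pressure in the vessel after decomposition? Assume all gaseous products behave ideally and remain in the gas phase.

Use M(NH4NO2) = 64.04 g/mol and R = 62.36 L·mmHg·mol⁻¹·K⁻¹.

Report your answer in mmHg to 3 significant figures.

n(NH4NO2) = 0.615 / 64.04 = 0.009603 mol
n(gas produced) = (3/1) × 0.009603 = 0.02881 mol
P = nRT/V = 0.02881 × 62.36 × 733 / 6.97 = 188.9 mmHg

189 mmHg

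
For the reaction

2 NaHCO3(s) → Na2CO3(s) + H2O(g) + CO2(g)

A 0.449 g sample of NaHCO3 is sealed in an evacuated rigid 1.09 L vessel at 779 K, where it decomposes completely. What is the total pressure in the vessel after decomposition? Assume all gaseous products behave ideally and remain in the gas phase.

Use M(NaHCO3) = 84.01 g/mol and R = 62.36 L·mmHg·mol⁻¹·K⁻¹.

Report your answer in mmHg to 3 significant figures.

n(NaHCO3) = 0.449 / 84.01 = 0.005345 mol
n(gas produced) = (2/2) × 0.005345 = 0.005345 mol
P = nRT/V = 0.005345 × 62.36 × 779 / 1.09 = 238.2 mmHg

238 mmHg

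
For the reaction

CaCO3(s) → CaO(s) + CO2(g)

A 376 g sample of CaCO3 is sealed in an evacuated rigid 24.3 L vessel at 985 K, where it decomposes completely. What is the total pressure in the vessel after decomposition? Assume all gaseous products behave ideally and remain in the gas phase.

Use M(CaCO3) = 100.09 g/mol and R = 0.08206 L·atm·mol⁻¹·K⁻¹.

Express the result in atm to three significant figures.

n(CaCO3) = 376 / 100.09 = 3.757 mol
n(gas produced) = (1/1) × 3.757 = 3.757 mol
P = nRT/V = 3.757 × 0.08206 × 985 / 24.3 = 12.50 atm

12.5 atm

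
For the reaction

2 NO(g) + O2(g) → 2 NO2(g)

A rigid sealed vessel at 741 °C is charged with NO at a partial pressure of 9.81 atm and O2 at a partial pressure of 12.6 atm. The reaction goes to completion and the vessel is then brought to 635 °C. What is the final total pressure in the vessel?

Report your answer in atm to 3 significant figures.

15.7 atm

At constant V, partial pressures at 741 °C are proportional to moles, so apply stoichiometry directly to pressures.
P(O2) required for 9.81 atm of NO = (1/2) × 9.81 = 4.905 atm; available 12.6 atm, so NO is limiting.
P(O2) remaining = 12.6 − (1/2) × 9.81 = 7.695 atm
P(gaseous products) = (2)/2 × 9.81 = 9.810 atm
P_total at 741 °C = 7.695 + 9.810 = 17.51 atm
Scaling to 635 °C: P = 17.51 × 908.15/1014.15 = 15.68 atm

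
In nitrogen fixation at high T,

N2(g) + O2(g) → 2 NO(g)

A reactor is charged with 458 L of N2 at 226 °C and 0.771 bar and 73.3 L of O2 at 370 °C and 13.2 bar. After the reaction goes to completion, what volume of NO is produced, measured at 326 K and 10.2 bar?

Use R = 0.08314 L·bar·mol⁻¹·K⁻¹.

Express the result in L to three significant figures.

45.2 L

n(N2) = PV/RT = (0.771 × 458) / (0.08314 × 499.15) = 8.509 mol
n(O2) = PV/RT = (13.2 × 73.3) / (0.08314 × 643.15) = 18.09 mol
For 8.509 mol N2, stoichiometry requires (1/1) × 8.509 = 8.509 mol O2; 18.09 mol is available, so N2 is limiting.
n(NO) = (2/1) × 8.509 = 17.02 mol
V(NO) = nRT/P = 17.02 × 0.08314 × 326 / 10.2 = 45.23 L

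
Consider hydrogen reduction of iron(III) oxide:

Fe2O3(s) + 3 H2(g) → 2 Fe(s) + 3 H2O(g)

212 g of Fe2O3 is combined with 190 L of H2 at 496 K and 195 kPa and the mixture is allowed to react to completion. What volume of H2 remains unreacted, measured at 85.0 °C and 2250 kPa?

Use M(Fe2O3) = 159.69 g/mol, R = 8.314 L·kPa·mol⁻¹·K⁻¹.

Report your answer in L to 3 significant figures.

n(Fe2O3) = 212 / 159.69 = 1.328 mol
n(H2) = PV/RT = (195 × 190) / (8.314 × 496) = 8.985 mol
For 1.328 mol Fe2O3, stoichiometry requires (3/1) × 1.328 = 3.984 mol H2; 8.985 mol is available, so Fe2O3 is limiting.
n(H2) consumed = (3/1) × 1.328 = 3.984 mol; remaining = 8.985 − 3.984 = 5.001 mol
V(H2) = nRT/P = 5.001 × 8.314 × 358.15 / 2250 = 6.618 L

6.62 L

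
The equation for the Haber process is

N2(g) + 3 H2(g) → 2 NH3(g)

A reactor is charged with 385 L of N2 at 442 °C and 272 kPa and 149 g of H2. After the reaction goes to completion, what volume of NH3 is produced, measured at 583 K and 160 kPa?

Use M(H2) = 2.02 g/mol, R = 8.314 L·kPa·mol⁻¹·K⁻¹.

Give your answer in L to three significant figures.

1070 L

n(N2) = PV/RT = (272 × 385) / (8.314 × 715.15) = 17.61 mol
n(H2) = 149 / 2.02 = 73.76 mol
For 17.61 mol N2, stoichiometry requires (3/1) × 17.61 = 52.83 mol H2; 73.76 mol is available, so N2 is limiting.
n(NH3) = (2/1) × 17.61 = 35.22 mol
V(NH3) = nRT/P = 35.22 × 8.314 × 583 / 160 = 1067 L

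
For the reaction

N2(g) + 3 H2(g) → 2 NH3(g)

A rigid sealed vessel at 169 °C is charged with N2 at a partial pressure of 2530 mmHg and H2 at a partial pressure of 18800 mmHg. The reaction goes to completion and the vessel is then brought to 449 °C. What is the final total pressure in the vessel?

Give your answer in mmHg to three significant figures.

26600 mmHg

Because the vessel is rigid and T is held at 169 °C, work the stoichiometry in partial pressures (P_i = n_iRT/V).
P(H2) required for 2530 mmHg of N2 = (3/1) × 2530 = 7590 mmHg; available 18800 mmHg, so N2 is limiting.
P(H2) remaining = 18800 − (3/1) × 2530 = 11210 mmHg
P(gaseous products) = (2)/1 × 2530 = 5060 mmHg
P_total at 169 °C = 11210 + 5060 = 16270 mmHg
Scaling to 449 °C: P = 16270 × 722.15/442.15 = 26570 mmHg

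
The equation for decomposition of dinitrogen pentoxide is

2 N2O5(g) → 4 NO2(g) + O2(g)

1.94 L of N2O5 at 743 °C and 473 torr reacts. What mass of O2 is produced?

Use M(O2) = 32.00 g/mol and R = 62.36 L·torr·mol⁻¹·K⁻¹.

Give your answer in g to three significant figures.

n(N2O5) = PV/RT = (473 × 1.94) / (62.36 × 1016.15) = 0.01448 mol
n(O2) = (1/2) × 0.01448 = 0.007240 mol
m(O2) = 0.007240 × 32.00 = 0.2317 g

0.232 g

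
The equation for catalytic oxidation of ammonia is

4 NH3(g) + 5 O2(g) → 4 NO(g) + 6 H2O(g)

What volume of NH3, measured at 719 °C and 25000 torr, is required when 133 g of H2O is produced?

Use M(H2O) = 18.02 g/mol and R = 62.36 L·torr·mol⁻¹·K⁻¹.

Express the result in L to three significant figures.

12.2 L

n(H2O) = 133.0 / 18.02 = 7.381 mol
n(NH3) = (4/6) × 7.381 = 4.921 mol
V = nRT/P = 4.921 × 62.36 × 992.15 / 25000 = 12.18 L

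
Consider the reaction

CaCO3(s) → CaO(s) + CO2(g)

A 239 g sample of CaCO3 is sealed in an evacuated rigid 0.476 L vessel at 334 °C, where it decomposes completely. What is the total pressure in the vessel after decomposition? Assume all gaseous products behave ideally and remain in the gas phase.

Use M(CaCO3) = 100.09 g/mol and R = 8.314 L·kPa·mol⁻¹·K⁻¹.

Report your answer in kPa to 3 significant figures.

n(CaCO3) = 239 / 100.09 = 2.388 mol
n(gas produced) = (1/1) × 2.388 = 2.388 mol
P = nRT/V = 2.388 × 8.314 × 607.15 / 0.476 = 25320 kPa

25300 kPa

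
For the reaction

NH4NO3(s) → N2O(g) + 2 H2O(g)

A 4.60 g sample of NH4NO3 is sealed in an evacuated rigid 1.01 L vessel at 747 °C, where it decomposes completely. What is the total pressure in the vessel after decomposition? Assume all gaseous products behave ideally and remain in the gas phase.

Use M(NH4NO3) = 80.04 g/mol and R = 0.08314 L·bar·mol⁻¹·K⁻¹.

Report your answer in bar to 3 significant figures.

14.5 bar

n(NH4NO3) = 4.60 / 80.04 = 0.05747 mol
n(gas produced) = (3/1) × 0.05747 = 0.1724 mol
P = nRT/V = 0.1724 × 0.08314 × 1020.15 / 1.01 = 14.48 bar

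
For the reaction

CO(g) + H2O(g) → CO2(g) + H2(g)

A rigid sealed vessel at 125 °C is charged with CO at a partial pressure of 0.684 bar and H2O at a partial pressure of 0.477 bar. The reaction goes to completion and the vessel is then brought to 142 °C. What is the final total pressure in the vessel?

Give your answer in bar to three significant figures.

With V and T fixed, P_i ∝ n_i, so the mole ratios apply directly to partial pressures at 125 °C.
P(H2O) required for 0.684 bar of CO = (1/1) × 0.684 = 0.6840 bar; available 0.477 bar, so H2O is limiting.
P(CO) remaining = 0.684 − (1/1) × 0.477 = 0.2070 bar
P(gaseous products) = (1+1)/1 × 0.477 = 0.9540 bar
P_total at 125 °C = 0.2070 + 0.9540 = 1.161 bar
Scaling to 142 °C: P = 1.161 × 415.15/398.15 = 1.211 bar

1.21 bar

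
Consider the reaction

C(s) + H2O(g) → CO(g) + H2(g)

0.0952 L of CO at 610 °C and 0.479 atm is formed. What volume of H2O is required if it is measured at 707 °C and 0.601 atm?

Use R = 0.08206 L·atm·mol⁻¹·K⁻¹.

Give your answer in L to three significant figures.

n(CO) = PV/RT = (0.479 × 0.0952) / (0.08206 × 883.15) = 0.0006292 mol
n(H2O) = (1/1) × 0.0006292 = 0.0006292 mol
V = nRT/P = 0.0006292 × 0.08206 × 980.15 / 0.601 = 0.08421 L

0.0842 L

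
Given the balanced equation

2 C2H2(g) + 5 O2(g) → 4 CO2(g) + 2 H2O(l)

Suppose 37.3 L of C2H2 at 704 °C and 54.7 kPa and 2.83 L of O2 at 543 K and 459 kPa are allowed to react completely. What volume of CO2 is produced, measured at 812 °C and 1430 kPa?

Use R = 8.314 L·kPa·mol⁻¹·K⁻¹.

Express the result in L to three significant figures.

1.45 L

n(C2H2) = PV/RT = (54.7 × 37.3) / (8.314 × 977.15) = 0.2511 mol
n(O2) = PV/RT = (459 × 2.83) / (8.314 × 543) = 0.2877 mol
For 0.2511 mol C2H2, stoichiometry requires (5/2) × 0.2511 = 0.6278 mol O2; 0.2877 mol is available, so O2 is limiting.
n(CO2) = (4/5) × 0.2877 = 0.2302 mol
V(CO2) = nRT/P = 0.2302 × 8.314 × 1085.15 / 1430 = 1.452 L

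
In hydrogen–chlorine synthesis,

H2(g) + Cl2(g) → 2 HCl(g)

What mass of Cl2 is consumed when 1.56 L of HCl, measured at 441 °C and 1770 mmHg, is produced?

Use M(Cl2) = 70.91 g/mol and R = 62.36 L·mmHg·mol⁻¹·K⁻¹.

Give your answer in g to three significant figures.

2.20 g

n(HCl) = PV/RT = (1770 × 1.56) / (62.36 × 714.15) = 0.06200 mol
n(Cl2) = (1/2) × 0.06200 = 0.03100 mol
m(Cl2) = 0.03100 × 70.91 = 2.198 g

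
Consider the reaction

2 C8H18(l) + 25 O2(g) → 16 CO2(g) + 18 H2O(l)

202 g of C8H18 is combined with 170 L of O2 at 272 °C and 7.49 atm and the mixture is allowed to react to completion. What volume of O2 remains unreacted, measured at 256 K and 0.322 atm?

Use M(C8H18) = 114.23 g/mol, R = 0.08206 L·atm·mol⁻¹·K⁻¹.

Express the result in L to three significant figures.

n(C8H18) = 202 / 114.23 = 1.768 mol
n(O2) = PV/RT = (7.49 × 170) / (0.08206 × 545.15) = 28.46 mol
For 1.768 mol C8H18, stoichiometry requires (25/2) × 1.768 = 22.10 mol O2; 28.46 mol is available, so C8H18 is limiting.
n(O2) consumed = (25/2) × 1.768 = 22.10 mol; remaining = 28.46 − 22.10 = 6.360 mol
V(O2) = nRT/P = 6.360 × 0.08206 × 256 / 0.322 = 414.9 L

415 L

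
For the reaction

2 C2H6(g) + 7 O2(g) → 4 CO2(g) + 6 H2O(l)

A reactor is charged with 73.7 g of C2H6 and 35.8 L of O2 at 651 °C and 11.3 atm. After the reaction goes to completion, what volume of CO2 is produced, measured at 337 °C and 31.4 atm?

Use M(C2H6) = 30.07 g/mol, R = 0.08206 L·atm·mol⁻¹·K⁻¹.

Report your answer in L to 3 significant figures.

4.86 L

n(C2H6) = 73.7 / 30.07 = 2.451 mol
n(O2) = PV/RT = (11.3 × 35.8) / (0.08206 × 924.15) = 5.334 mol
For 2.451 mol C2H6, stoichiometry requires (7/2) × 2.451 = 8.579 mol O2; 5.334 mol is available, so O2 is limiting.
n(CO2) = (4/7) × 5.334 = 3.048 mol
V(CO2) = nRT/P = 3.048 × 0.08206 × 610.15 / 31.4 = 4.860 L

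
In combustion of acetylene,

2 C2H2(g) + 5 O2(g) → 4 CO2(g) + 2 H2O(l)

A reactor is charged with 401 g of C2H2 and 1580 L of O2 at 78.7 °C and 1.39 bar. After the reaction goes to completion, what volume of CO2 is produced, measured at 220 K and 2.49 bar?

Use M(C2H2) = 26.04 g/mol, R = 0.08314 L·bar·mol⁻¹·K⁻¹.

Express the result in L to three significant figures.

226 L

n(C2H2) = 401 / 26.04 = 15.40 mol
n(O2) = PV/RT = (1.39 × 1580) / (0.08314 × 351.85) = 75.08 mol
For 15.40 mol C2H2, stoichiometry requires (5/2) × 15.40 = 38.50 mol O2; 75.08 mol is available, so C2H2 is limiting.
n(CO2) = (4/2) × 15.40 = 30.80 mol
V(CO2) = nRT/P = 30.80 × 0.08314 × 220 / 2.49 = 226.2 L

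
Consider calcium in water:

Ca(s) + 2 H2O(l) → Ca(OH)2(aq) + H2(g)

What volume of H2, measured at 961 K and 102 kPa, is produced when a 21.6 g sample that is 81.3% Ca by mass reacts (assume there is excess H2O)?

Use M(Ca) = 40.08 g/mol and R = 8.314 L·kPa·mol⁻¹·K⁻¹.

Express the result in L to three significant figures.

34.3 L

mass of Ca = 21.6 × 81.3/100 = 17.56 g
n(Ca) = 17.56 / 40.08 = 0.4381 mol
n(H2) = (1/1) × 0.4381 = 0.4381 mol
V = nRT/P = 0.4381 × 8.314 × 961 / 102 = 34.32 L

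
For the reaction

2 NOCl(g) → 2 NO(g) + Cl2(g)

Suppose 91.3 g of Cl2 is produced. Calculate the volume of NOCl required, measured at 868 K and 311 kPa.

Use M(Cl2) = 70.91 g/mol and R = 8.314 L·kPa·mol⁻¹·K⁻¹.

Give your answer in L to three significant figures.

59.8 L

n(Cl2) = 91.30 / 70.91 = 1.288 mol
n(NOCl) = (2/1) × 1.288 = 2.576 mol
V = nRT/P = 2.576 × 8.314 × 868 / 311 = 59.77 L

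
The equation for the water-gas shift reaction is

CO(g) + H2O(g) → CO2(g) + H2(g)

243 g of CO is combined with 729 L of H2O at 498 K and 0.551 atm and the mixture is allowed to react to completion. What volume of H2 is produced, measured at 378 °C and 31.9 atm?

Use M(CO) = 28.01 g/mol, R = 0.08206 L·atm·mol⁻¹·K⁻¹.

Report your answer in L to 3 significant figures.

n(CO) = 243 / 28.01 = 8.675 mol
n(H2O) = PV/RT = (0.551 × 729) / (0.08206 × 498) = 9.829 mol
For 8.675 mol CO, stoichiometry requires (1/1) × 8.675 = 8.675 mol H2O; 9.829 mol is available, so CO is limiting.
n(H2) = (1/1) × 8.675 = 8.675 mol
V(H2) = nRT/P = 8.675 × 0.08206 × 651.15 / 31.9 = 14.53 L

14.5 L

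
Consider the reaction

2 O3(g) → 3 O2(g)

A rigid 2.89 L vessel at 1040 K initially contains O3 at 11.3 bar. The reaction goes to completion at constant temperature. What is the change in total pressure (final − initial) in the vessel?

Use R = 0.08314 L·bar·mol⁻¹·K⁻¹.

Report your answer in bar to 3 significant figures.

5.65 bar

Since T and V are fixed, P_final/P_initial = n_final/n_initial = 3/2.
P_final = (3/2) × 11.3 = 16.95 bar; ΔP = 16.95 − 11.3 = 5.650 bar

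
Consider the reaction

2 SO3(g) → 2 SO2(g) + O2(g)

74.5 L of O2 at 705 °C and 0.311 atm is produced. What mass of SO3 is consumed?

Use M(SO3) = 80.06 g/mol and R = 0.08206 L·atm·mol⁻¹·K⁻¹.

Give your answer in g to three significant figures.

46.2 g

n(O2) = PV/RT = (0.311 × 74.5) / (0.08206 × 978.15) = 0.2887 mol
n(SO3) = (2/1) × 0.2887 = 0.5774 mol
m(SO3) = 0.5774 × 80.06 = 46.23 g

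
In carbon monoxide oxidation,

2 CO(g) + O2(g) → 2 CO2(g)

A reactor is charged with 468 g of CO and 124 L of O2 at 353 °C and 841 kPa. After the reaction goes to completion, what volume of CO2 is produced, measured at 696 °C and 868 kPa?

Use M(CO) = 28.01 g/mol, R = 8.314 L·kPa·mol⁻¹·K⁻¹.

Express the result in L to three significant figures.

n(CO) = 468 / 28.01 = 16.71 mol
n(O2) = PV/RT = (841 × 124) / (8.314 × 626.15) = 20.03 mol
For 16.71 mol CO, stoichiometry requires (1/2) × 16.71 = 8.355 mol O2; 20.03 mol is available, so CO is limiting.
n(CO2) = (2/2) × 16.71 = 16.71 mol
V(CO2) = nRT/P = 16.71 × 8.314 × 969.15 / 868 = 155.1 L

155 L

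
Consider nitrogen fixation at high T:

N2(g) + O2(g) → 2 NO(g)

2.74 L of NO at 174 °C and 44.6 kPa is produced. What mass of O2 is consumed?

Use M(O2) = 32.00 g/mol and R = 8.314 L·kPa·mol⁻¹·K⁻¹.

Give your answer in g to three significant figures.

n(NO) = PV/RT = (44.6 × 2.74) / (8.314 × 447.15) = 0.03287 mol
n(O2) = (1/2) × 0.03287 = 0.01644 mol
m(O2) = 0.01644 × 32.00 = 0.5261 g

0.526 g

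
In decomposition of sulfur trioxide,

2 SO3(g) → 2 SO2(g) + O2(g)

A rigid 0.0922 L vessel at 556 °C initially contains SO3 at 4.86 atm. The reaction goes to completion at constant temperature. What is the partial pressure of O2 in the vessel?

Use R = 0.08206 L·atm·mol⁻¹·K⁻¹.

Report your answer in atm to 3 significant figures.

2.43 atm

n(SO3)₀ = PV/RT = (4.86 × 0.0922) / (0.08206 × 829.15) = 0.006586 mol
n(O2) = (1/2) × 0.006586 = 0.003293 mol
P(O2) = nRT/V = 0.003293 × 0.08206 × 829.15 / 0.0922 = 2.430 atm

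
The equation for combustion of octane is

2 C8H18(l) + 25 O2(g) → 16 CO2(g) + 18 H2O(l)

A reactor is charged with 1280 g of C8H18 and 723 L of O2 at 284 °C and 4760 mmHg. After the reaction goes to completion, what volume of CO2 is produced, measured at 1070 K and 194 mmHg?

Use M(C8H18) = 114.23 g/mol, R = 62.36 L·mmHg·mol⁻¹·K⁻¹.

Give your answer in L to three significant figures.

n(C8H18) = 1280 / 114.23 = 11.21 mol
n(O2) = PV/RT = (4760 × 723) / (62.36 × 557.15) = 99.05 mol
For 11.21 mol C8H18, stoichiometry requires (25/2) × 11.21 = 140.1 mol O2; 99.05 mol is available, so O2 is limiting.
n(CO2) = (16/25) × 99.05 = 63.39 mol
V(CO2) = nRT/P = 63.39 × 62.36 × 1070 / 194 = 21800 L

21800 L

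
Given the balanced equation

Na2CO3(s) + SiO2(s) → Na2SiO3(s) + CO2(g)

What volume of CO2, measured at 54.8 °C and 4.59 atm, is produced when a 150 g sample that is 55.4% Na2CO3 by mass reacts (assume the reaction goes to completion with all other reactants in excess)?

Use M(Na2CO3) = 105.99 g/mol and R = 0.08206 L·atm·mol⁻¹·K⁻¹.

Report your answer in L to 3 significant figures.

mass of Na2CO3 = 150 × 55.4/100 = 83.10 g
n(Na2CO3) = 83.10 / 105.99 = 0.7840 mol
n(CO2) = (1/1) × 0.7840 = 0.7840 mol
V = nRT/P = 0.7840 × 0.08206 × 327.95 / 4.59 = 4.597 L

4.60 L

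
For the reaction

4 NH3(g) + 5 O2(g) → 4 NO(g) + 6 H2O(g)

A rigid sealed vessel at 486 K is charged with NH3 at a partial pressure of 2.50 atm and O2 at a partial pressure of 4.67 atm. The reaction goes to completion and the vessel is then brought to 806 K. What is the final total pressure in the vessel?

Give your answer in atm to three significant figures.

12.9 atm

With V and T fixed, P_i ∝ n_i, so the mole ratios apply directly to partial pressures at 486 K.
P(O2) required for 2.50 atm of NH3 = (5/4) × 2.50 = 3.125 atm; available 4.67 atm, so NH3 is limiting.
P(O2) remaining = 4.67 − (5/4) × 2.50 = 1.545 atm
P(gaseous products) = (4+6)/4 × 2.50 = 6.250 atm
P_total at 486 K = 1.545 + 6.250 = 7.795 atm
Scaling to 806 K: P = 7.795 × 806/486 = 12.93 atm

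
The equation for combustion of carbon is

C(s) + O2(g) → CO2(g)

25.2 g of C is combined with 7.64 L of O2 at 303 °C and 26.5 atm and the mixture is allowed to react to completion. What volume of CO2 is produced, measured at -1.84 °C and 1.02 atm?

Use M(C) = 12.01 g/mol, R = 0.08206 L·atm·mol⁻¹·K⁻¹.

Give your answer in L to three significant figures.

45.8 L

n(C) = 25.2 / 12.01 = 2.098 mol
n(O2) = PV/RT = (26.5 × 7.64) / (0.08206 × 576.15) = 4.282 mol
For 2.098 mol C, stoichiometry requires (1/1) × 2.098 = 2.098 mol O2; 4.282 mol is available, so C is limiting.
n(CO2) = (1/1) × 2.098 = 2.098 mol
V(CO2) = nRT/P = 2.098 × 0.08206 × 271.31 / 1.02 = 45.79 L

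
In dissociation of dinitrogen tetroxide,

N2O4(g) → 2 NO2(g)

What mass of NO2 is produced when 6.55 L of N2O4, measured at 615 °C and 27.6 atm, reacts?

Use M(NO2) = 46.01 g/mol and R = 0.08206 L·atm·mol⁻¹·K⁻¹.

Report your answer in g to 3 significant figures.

228 g

n(N2O4) = PV/RT = (27.6 × 6.55) / (0.08206 × 888.15) = 2.480 mol
n(NO2) = (2/1) × 2.480 = 4.960 mol
m(NO2) = 4.960 × 46.01 = 228.2 g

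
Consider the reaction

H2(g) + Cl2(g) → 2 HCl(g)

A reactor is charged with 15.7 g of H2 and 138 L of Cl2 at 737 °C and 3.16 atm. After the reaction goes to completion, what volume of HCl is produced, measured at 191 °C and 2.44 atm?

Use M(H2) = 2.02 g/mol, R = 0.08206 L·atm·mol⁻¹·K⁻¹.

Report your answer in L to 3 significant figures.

n(H2) = 15.7 / 2.02 = 7.772 mol
n(Cl2) = PV/RT = (3.16 × 138) / (0.08206 × 1010.15) = 5.261 mol
For 7.772 mol H2, stoichiometry requires (1/1) × 7.772 = 7.772 mol Cl2; 5.261 mol is available, so Cl2 is limiting.
n(HCl) = (2/1) × 5.261 = 10.52 mol
V(HCl) = nRT/P = 10.52 × 0.08206 × 464.15 / 2.44 = 164.2 L

164 L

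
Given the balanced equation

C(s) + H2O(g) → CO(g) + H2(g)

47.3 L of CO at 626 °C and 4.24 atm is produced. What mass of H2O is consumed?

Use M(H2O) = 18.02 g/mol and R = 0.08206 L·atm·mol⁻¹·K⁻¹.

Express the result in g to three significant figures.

49.0 g

n(CO) = PV/RT = (4.24 × 47.3) / (0.08206 × 899.15) = 2.718 mol
n(H2O) = (1/1) × 2.718 = 2.718 mol
m(H2O) = 2.718 × 18.02 = 48.98 g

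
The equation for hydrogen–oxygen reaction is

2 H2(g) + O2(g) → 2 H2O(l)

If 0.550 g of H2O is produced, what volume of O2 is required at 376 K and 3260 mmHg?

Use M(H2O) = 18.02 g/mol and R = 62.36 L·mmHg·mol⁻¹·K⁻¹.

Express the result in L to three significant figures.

0.110 L

n(H2O) = 0.5500 / 18.02 = 0.03052 mol
n(O2) = (1/2) × 0.03052 = 0.01526 mol
V = nRT/P = 0.01526 × 62.36 × 376 / 3260 = 0.1098 L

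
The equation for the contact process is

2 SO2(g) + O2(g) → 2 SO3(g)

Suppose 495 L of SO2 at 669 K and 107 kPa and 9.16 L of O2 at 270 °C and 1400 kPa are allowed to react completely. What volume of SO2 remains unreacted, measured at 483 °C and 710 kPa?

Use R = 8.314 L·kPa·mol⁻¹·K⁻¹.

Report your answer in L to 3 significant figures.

n(SO2) = PV/RT = (107 × 495) / (8.314 × 669) = 9.523 mol
n(O2) = PV/RT = (1400 × 9.16) / (8.314 × 543.15) = 2.840 mol
For 9.523 mol SO2, stoichiometry requires (1/2) × 9.523 = 4.761 mol O2; 2.840 mol is available, so O2 is limiting.
n(SO2) consumed = (2/1) × 2.840 = 5.680 mol; remaining = 9.523 − 5.680 = 3.843 mol
V(SO2) = nRT/P = 3.843 × 8.314 × 756.15 / 710 = 34.03 L

34.0 L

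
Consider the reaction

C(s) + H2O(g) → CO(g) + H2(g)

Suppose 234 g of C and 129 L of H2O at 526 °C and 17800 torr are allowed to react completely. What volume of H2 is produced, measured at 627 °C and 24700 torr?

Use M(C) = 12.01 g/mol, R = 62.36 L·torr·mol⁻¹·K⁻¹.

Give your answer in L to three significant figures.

44.3 L

n(C) = 234 / 12.01 = 19.48 mol
n(H2O) = PV/RT = (17800 × 129) / (62.36 × 799.15) = 46.08 mol
For 19.48 mol C, stoichiometry requires (1/1) × 19.48 = 19.48 mol H2O; 46.08 mol is available, so C is limiting.
n(H2) = (1/1) × 19.48 = 19.48 mol
V(H2) = nRT/P = 19.48 × 62.36 × 900.15 / 24700 = 44.27 L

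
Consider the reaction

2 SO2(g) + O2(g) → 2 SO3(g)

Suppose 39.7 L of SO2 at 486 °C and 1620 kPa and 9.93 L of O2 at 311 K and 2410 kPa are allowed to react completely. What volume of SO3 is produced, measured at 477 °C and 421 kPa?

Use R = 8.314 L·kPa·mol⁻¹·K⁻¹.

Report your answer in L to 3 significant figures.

n(SO2) = PV/RT = (1620 × 39.7) / (8.314 × 759.15) = 10.19 mol
n(O2) = PV/RT = (2410 × 9.93) / (8.314 × 311) = 9.255 mol
For 10.19 mol SO2, stoichiometry requires (1/2) × 10.19 = 5.095 mol O2; 9.255 mol is available, so SO2 is limiting.
n(SO3) = (2/2) × 10.19 = 10.19 mol
V(SO3) = nRT/P = 10.19 × 8.314 × 750.15 / 421 = 151.0 L

151 L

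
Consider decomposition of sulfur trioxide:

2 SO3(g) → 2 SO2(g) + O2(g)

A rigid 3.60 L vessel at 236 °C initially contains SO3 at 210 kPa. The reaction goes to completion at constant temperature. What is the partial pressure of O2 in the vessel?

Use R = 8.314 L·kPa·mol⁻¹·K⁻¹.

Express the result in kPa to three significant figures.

n(SO3)₀ = PV/RT = (210 × 3.60) / (8.314 × 509.15) = 0.1786 mol
n(O2) = (1/2) × 0.1786 = 0.08930 mol
P(O2) = nRT/V = 0.08930 × 8.314 × 509.15 / 3.60 = 105.0 kPa

105 kPa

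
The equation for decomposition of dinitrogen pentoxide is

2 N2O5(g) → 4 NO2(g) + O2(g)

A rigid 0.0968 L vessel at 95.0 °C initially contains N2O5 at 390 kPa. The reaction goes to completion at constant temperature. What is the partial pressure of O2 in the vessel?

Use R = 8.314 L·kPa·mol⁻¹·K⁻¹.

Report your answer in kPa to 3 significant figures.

195 kPa

n(N2O5)₀ = PV/RT = (390 × 0.0968) / (8.314 × 368.15) = 0.01233 mol
n(O2) = (1/2) × 0.01233 = 0.006165 mol
P(O2) = nRT/V = 0.006165 × 8.314 × 368.15 / 0.0968 = 194.9 kPa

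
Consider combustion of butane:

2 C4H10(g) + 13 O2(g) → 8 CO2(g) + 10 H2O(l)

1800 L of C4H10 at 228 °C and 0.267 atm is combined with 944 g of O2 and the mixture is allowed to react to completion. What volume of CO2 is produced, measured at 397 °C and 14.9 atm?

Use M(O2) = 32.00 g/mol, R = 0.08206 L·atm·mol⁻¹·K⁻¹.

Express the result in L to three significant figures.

67.0 L

n(C4H10) = PV/RT = (0.267 × 1800) / (0.08206 × 501.15) = 11.69 mol
n(O2) = 944 / 32.00 = 29.50 mol
For 11.69 mol C4H10, stoichiometry requires (13/2) × 11.69 = 75.98 mol O2; 29.50 mol is available, so O2 is limiting.
n(CO2) = (8/13) × 29.50 = 18.15 mol
V(CO2) = nRT/P = 18.15 × 0.08206 × 670.15 / 14.9 = 66.99 L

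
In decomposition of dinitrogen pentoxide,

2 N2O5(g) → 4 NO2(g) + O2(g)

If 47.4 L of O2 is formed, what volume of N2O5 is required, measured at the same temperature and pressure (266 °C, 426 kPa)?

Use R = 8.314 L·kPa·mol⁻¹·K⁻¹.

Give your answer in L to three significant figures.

94.8 L

At constant T and P, gas volumes are in the mole ratio: V(N2O5) = (2/1) × 47.4 = 94.80 L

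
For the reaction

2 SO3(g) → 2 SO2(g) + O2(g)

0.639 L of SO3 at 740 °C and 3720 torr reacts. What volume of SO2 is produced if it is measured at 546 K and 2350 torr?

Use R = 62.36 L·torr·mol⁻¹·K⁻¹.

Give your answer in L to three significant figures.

n(SO3) = PV/RT = (3720 × 0.639) / (62.36 × 1013.15) = 0.03762 mol
n(SO2) = (2/2) × 0.03762 = 0.03762 mol
V = nRT/P = 0.03762 × 62.36 × 546 / 2350 = 0.5451 L

0.545 L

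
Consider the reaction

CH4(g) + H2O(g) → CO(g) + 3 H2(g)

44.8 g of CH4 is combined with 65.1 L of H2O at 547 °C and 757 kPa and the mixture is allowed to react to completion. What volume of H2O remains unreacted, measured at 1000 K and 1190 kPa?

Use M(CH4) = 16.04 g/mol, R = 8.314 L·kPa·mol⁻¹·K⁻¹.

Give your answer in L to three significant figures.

31.0 L

n(CH4) = 44.8 / 16.04 = 2.793 mol
n(H2O) = PV/RT = (757 × 65.1) / (8.314 × 820.15) = 7.227 mol
For 2.793 mol CH4, stoichiometry requires (1/1) × 2.793 = 2.793 mol H2O; 7.227 mol is available, so CH4 is limiting.
n(H2O) consumed = (1/1) × 2.793 = 2.793 mol; remaining = 7.227 − 2.793 = 4.434 mol
V(H2O) = nRT/P = 4.434 × 8.314 × 1000 / 1190 = 30.98 L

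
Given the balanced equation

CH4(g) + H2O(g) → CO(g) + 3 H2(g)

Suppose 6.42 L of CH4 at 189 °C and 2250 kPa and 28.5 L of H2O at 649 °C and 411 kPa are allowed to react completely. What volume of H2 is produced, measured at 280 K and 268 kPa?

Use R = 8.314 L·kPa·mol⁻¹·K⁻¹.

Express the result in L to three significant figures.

n(CH4) = PV/RT = (2250 × 6.42) / (8.314 × 462.15) = 3.759 mol
n(H2O) = PV/RT = (411 × 28.5) / (8.314 × 922.15) = 1.528 mol
For 3.759 mol CH4, stoichiometry requires (1/1) × 3.759 = 3.759 mol H2O; 1.528 mol is available, so H2O is limiting.
n(H2) = (3/1) × 1.528 = 4.584 mol
V(H2) = nRT/P = 4.584 × 8.314 × 280 / 268 = 39.82 L

39.8 L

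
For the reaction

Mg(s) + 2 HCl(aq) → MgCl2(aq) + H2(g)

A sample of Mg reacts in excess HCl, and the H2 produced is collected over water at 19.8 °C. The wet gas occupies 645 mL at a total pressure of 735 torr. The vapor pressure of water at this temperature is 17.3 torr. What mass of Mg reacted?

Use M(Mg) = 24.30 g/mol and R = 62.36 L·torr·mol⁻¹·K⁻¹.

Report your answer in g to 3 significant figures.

P(H2) = 735 − 17.3 = 717.7 torr
n(H2) = PV/RT = (717.7 × 0.6450) / (62.36 × 292.95) = 0.02534 mol
n(Mg) = (1/1) × 0.02534 = 0.02534 mol
m(Mg) = 0.02534 × 24.30 = 0.6158 g

0.616 g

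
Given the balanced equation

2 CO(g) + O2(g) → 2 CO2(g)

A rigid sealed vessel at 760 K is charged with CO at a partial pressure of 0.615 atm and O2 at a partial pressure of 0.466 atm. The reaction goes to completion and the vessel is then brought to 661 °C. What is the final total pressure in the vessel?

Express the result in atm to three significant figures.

With V and T fixed, P_i ∝ n_i, so the mole ratios apply directly to partial pressures at 760 K.
P(O2) required for 0.615 atm of CO = (1/2) × 0.615 = 0.3075 atm; available 0.466 atm, so CO is limiting.
P(O2) remaining = 0.466 − (1/2) × 0.615 = 0.1585 atm
P(gaseous products) = (2)/2 × 0.615 = 0.6150 atm
P_total at 760 K = 0.1585 + 0.6150 = 0.7735 atm
Scaling to 661 °C: P = 0.7735 × 934.15/760 = 0.9507 atm

0.951 atm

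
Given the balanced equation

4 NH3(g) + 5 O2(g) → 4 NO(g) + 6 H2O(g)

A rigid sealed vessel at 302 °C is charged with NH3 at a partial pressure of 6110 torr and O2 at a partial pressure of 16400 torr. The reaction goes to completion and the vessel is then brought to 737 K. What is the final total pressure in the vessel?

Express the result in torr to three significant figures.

With V and T fixed, P_i ∝ n_i, so the mole ratios apply directly to partial pressures at 302 °C.
P(O2) required for 6110 torr of NH3 = (5/4) × 6110 = 7638 torr; available 16400 torr, so NH3 is limiting.
P(O2) remaining = 16400 − (5/4) × 6110 = 8762 torr
P(gaseous products) = (4+6)/4 × 6110 = 15280 torr
P_total at 302 °C = 8762 + 15280 = 24040 torr
Scaling to 737 K: P = 24040 × 737/575.15 = 30800 torr

30800 torr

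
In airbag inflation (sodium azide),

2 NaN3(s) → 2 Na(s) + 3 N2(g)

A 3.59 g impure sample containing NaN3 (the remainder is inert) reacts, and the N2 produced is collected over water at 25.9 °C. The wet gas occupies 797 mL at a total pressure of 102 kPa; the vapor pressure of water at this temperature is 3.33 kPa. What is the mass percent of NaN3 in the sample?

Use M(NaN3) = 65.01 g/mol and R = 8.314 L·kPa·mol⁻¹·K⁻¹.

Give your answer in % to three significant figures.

38.2 %

P(N2) = 102 − 3.33 = 98.67 kPa
n(N2) = PV/RT = (98.67 × 0.7970) / (8.314 × 299.05) = 0.03163 mol
n(NaN3) = (2/3) × 0.03163 = 0.02109 mol
m(NaN3) = 0.02109 × 65.01 = 1.371 g
%NaN3 = 1.371 / 3.59 × 100 = 38.19%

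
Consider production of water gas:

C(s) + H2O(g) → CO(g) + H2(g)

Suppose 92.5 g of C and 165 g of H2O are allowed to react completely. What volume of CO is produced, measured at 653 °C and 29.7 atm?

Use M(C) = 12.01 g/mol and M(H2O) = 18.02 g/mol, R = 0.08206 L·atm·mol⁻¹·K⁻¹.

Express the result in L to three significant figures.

n(C) = 92.5 / 12.01 = 7.702 mol
n(H2O) = 165 / 18.02 = 9.156 mol
For 7.702 mol C, stoichiometry requires (1/1) × 7.702 = 7.702 mol H2O; 9.156 mol is available, so C is limiting.
n(CO) = (1/1) × 7.702 = 7.702 mol
V(CO) = nRT/P = 7.702 × 0.08206 × 926.15 / 29.7 = 19.71 L

19.7 L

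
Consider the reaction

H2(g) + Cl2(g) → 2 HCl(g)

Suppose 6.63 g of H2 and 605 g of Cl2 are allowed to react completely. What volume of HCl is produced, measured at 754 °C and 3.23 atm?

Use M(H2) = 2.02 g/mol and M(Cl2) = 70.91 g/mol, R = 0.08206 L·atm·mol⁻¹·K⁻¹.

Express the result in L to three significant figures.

171 L

n(H2) = 6.63 / 2.02 = 3.282 mol
n(Cl2) = 605 / 70.91 = 8.532 mol
For 3.282 mol H2, stoichiometry requires (1/1) × 3.282 = 3.282 mol Cl2; 8.532 mol is available, so H2 is limiting.
n(HCl) = (2/1) × 3.282 = 6.564 mol
V(HCl) = nRT/P = 6.564 × 0.08206 × 1027.15 / 3.23 = 171.3 L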